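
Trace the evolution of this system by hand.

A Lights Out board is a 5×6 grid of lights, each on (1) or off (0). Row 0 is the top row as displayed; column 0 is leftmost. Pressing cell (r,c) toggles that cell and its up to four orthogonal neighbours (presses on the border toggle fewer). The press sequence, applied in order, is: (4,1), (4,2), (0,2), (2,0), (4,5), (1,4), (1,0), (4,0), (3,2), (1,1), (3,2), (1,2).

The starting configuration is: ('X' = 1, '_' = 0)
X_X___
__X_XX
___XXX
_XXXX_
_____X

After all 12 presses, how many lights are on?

k=0  X_X___
__X_XX
___XXX
_XXXX_
_____X
k=1  X_X___
__X_XX
___XXX
__XXX_
XXX__X
k=2  X_X___
__X_XX
___XXX
___XX_
X__X_X
k=3  XX_X__
____XX
___XXX
___XX_
X__X_X
k=4  XX_X__
X___XX
XX_XXX
X__XX_
X__X_X
k=5  XX_X__
X___XX
XX_XXX
X__XXX
X__XX_
k=6  XX_XX_
X__X__
XX_X_X
X__XXX
X__XX_
k=7  _X_XX_
_X_X__
_X_X_X
X__XXX
X__XX_
k=8  _X_XX_
_X_X__
_X_X_X
___XXX
_X_XX_
k=9  _X_XX_
_X_X__
_XXX_X
_XX_XX
_XXXX_
k=10  ___XX_
X_XX__
__XX_X
_XX_XX
_XXXX_
k=11  ___XX_
X_XX__
___X_X
___XXX
_X_XX_
k=12  __XXX_
XX____
__XX_X
___XXX
_X_XX_

14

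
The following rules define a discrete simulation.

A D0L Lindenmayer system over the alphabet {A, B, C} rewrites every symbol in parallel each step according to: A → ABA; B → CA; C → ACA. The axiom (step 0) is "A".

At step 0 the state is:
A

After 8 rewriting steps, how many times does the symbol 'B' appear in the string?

t=0: A
t=1: ABA
t=2: ABACAABA
t=3: ABACAABAACAABAABACAABA
t=4: ABACAABAACAABAABACAABAABAACAABAABACAABAABACAABAACAABAABACAABA
t=5: ABACAABAACAABAABACAABAABAACAABAABACAABAABACAABAACAABAABACA…CAABAACAABAABACAABAABAACAABAABACAABAABACAABAACAABAABACAABA  (len 169)
t=6: ABACAABAACAABAABACAABAABAACAABAABACAABAABACAABAACAABAABACA…CAABAACAABAABACAABAABAACAABAABACAABAABACAABAACAABAABACAABA  (len 468)
t=7: ABACAABAACAABAABACAABAABAACAABAABACAABAABACAABAACAABAABACA…CAABAACAABAABACAABAABAACAABAABACAABAABACAABAACAABAABACAABA  (len 1296)
t=8: ABACAABAACAABAABACAABAABAACAABAABACAABAABACAABAACAABAABACA…CAABAACAABAABACAABAABAACAABAABACAABAABACAABAACAABAABACAABA  (len 3589)

828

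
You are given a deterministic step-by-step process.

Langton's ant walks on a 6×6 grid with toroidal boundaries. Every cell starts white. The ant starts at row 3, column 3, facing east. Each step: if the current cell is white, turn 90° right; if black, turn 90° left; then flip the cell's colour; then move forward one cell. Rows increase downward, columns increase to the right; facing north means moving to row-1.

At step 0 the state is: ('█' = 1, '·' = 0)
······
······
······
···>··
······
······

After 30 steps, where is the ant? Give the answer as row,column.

2,2

k=0  ······
······
······
···>··
······
······
k=1  ······
······
······
···█··
···v··
······
k=2  ······
······
······
···█··
··<█··
······
k=3  ······
······
······
··^█··
··██··
······
k=4  ······
······
······
··█>··
··██··
······
k=5  ······
······
···^··
··█···
··██··
······
k=6  ······
······
···█>·
··█···
··██··
······
k=7  ······
······
···██·
··█·v·
··██··
······
k=8  ······
······
···██·
··█<█·
··██··
······
k=9  ······
······
···^█·
··███·
··██··
······
k=10  ······
······
··<·█·
··███·
··██··
······
k=11  ······
··^···
··█·█·
··███·
··██··
······
k=12  ······
··█>··
··█·█·
··███·
··██··
······
k=13  ······
··██··
··█v█·
··███·
··██··
······
k=14  ······
··██··
··<██·
··███·
··██··
······
k=15  ······
··██··
···██·
··v██·
··██··
······
k=16  ······
··██··
···██·
···>█·
··██··
······
k=17  ······
··██··
···^█·
····█·
··██··
······
k=18  ······
··██··
··<·█·
····█·
··██··
······
k=19  ······
··^█··
··█·█·
····█·
··██··
······
k=20  ······
·<·█··
··█·█·
····█·
··██··
······
k=21  ·^····
·█·█··
··█·█·
····█·
··██··
······
k=22  ·█>···
·█·█··
··█·█·
····█·
··██··
······
k=23  ·██···
·█v█··
··█·█·
····█·
··██··
······
k=24  ·██···
·<██··
··█·█·
····█·
··██··
······
k=25  ·██···
··██··
·v█·█·
····█·
··██··
······
k=26  ·██···
··██··
<██·█·
····█·
··██··
······
k=27  ·██···
^·██··
███·█·
····█·
··██··
······
k=28  ·██···
█>██··
███·█·
····█·
··██··
······
k=29  ·██···
████··
█v█·█·
····█·
··██··
······
k=30  ·██···
████··
█·>·█·
····█·
··██··
······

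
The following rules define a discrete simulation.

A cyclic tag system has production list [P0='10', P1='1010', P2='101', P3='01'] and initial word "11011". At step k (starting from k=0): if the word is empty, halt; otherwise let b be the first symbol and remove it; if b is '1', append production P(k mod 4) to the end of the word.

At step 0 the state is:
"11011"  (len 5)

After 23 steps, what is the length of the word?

20

k=0  "11011"  (len 5)
k=1  "101110"  (len 6)
k=2  "011101010"  (len 9)
k=3  "11101010"  (len 8)
k=4  "110101001"  (len 9)
k=5  "1010100110"  (len 10)
k=6  "0101001101010"  (len 13)
k=7  "101001101010"  (len 12)
k=8  "0100110101001"  (len 13)
k=9  "100110101001"  (len 12)
k=10  "001101010011010"  (len 15)
k=11  "01101010011010"  (len 14)
k=12  "1101010011010"  (len 13)
k=13  "10101001101010"  (len 14)
k=14  "01010011010101010"  (len 17)
k=15  "1010011010101010"  (len 16)
k=16  "01001101010101001"  (len 17)
k=17  "1001101010101001"  (len 16)
k=18  "0011010101010011010"  (len 19)
k=19  "011010101010011010"  (len 18)
k=20  "11010101010011010"  (len 17)
k=21  "101010101001101010"  (len 18)
k=22  "010101010011010101010"  (len 21)
k=23  "10101010011010101010"  (len 20)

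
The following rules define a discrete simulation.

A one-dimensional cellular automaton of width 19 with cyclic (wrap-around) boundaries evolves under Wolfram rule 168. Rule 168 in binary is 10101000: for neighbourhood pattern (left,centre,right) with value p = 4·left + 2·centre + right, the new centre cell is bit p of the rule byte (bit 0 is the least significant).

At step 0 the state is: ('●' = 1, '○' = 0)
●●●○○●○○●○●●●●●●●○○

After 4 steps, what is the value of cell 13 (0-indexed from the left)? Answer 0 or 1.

0

t=0: ●●●○○●○○●○●●●●●●●○○
t=1: ●●○○○○○○○●●●●●●●○○○
t=2: ●○○○○○○○○●●●●●●○○○○
t=3: ○○○○○○○○○●●●●●○○○○○
t=4: ○○○○○○○○○●●●●○○○○○○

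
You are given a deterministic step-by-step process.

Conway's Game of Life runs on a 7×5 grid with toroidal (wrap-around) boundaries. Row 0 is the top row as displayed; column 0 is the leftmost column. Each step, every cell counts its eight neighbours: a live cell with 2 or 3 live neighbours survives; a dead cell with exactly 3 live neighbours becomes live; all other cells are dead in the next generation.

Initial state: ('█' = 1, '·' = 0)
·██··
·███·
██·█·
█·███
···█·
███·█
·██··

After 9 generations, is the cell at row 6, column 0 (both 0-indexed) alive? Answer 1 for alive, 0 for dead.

t=0: ·██··
·███·
██·█·
█·███
···█·
███·█
·██··
t=1: █····
···██
·····
█····
·····
█···█
·····
t=2: ····█
····█
····█
·····
█···█
·····
█···█
t=3: ···██
█··██
·····
█···█
·····
·····
█···█
t=4: ·····
█··█·
···█·
·····
·····
·····
█··██
t=5: █··█·
····█
····█
·····
·····
····█
····█
t=6: █··█·
█··██
·····
·····
·····
·····
█··██
t=7: ·██··
█··█·
····█
·····
·····
····█
█··█·
t=8: ████·
█████
····█
·····
·····
····█
█████
t=9: ·····
·····
·██·█
·····
·····
·██·█
·····

0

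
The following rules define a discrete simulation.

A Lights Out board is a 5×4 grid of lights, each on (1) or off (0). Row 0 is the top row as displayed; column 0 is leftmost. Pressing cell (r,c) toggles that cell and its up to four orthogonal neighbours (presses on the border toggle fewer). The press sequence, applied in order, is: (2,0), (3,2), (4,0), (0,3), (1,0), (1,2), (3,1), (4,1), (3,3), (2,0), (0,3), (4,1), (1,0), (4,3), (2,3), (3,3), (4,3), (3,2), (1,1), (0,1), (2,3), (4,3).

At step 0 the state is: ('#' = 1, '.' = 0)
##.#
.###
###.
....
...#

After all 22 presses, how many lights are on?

11

0) ##.#
.###
###.
....
...#
1) ##.#
####
..#.
#...
...#
2) ##.#
####
....
####
..##
3) ##.#
####
....
.###
####
4) ###.
###.
....
.###
####
5) .##.
..#.
#...
.###
####
6) .#..
.#.#
#.#.
.###
####
7) .#..
.#.#
###.
#..#
#.##
8) .#..
.#.#
###.
##.#
.#.#
9) .#..
.#.#
####
###.
.#..
10) .#..
##.#
..##
.##.
.#..
11) .###
##..
..##
.##.
.#..
12) .###
##..
..##
..#.
#.#.
13) ####
....
#.##
..#.
#.#.
14) ####
....
#.##
..##
#..#
15) ####
...#
#...
..#.
#..#
16) ####
...#
#..#
...#
#...
17) ####
...#
#..#
....
#.##
18) ####
...#
#.##
.###
#..#
19) #.##
####
####
.###
#..#
20) .#.#
#.##
####
.###
#..#
21) .#.#
#.#.
##..
.##.
#..#
22) .#.#
#.#.
##..
.###
#.#.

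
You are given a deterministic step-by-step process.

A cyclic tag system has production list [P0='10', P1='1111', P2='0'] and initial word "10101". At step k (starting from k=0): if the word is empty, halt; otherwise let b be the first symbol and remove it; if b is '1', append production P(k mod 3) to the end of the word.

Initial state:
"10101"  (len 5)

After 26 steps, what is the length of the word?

18

0) "10101"  (len 5)
1) "010110"  (len 6)
2) "10110"  (len 5)
3) "01100"  (len 5)
4) "1100"  (len 4)
5) "1001111"  (len 7)
6) "0011110"  (len 7)
7) "011110"  (len 6)
8) "11110"  (len 5)
9) "11100"  (len 5)
10) "110010"  (len 6)
11) "100101111"  (len 9)
12) "001011110"  (len 9)
13) "01011110"  (len 8)
14) "1011110"  (len 7)
15) "0111100"  (len 7)
16) "111100"  (len 6)
17) "111001111"  (len 9)
18) "110011110"  (len 9)
19) "1001111010"  (len 10)
20) "0011110101111"  (len 13)
21) "011110101111"  (len 12)
22) "11110101111"  (len 11)
23) "11101011111111"  (len 14)
24) "11010111111110"  (len 14)
25) "101011111111010"  (len 15)
26) "010111111110101111"  (len 18)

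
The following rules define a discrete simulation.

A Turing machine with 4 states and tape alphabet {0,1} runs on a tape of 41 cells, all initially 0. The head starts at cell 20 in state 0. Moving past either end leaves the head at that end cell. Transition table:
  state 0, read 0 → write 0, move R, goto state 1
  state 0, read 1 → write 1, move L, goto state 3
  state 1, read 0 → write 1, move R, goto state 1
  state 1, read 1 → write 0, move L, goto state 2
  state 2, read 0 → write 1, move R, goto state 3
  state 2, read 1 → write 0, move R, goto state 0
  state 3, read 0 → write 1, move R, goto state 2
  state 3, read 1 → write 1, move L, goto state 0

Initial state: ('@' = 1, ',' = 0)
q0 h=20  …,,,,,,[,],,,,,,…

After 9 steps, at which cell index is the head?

step 0: q0 h=20  …,,,,,,[,],,,,,,…
step 1: q1 h=21  …,,,,,,[,],,,,,,…
step 2: q1 h=22  …,,,,,@[,],,,,,,…
step 3: q1 h=23  …,,,,@@[,],,,,,,…
step 4: q1 h=24  …,,,@@@[,],,,,,,…
step 5: q1 h=25  …,,@@@@[,],,,,,,…
step 6: q1 h=26  …,@@@@@[,],,,,,,…
step 7: q1 h=27  …@@@@@@[,],,,,,,…
step 8: q1 h=28  …@@@@@@[,],,,,,,…
step 9: q1 h=29  …@@@@@@[,],,,,,,…

29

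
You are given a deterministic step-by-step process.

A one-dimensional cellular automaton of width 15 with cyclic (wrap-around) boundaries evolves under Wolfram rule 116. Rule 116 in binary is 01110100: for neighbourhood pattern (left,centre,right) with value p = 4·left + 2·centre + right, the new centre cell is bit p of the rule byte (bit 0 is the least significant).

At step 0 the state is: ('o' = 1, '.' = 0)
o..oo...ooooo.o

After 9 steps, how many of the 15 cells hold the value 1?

6

gen 0: o..oo...ooooo.o
gen 1: oo..oo......oo.
gen 2: .oo..oo......oo
gen 3: o.oo..oo......o
gen 4: oo.oo..oo......
gen 5: .oo.oo..oo.....
gen 6: ..oo.oo..oo....
gen 7: ...oo.oo..oo...
gen 8: ....oo.oo..oo..
gen 9: .....oo.oo..oo.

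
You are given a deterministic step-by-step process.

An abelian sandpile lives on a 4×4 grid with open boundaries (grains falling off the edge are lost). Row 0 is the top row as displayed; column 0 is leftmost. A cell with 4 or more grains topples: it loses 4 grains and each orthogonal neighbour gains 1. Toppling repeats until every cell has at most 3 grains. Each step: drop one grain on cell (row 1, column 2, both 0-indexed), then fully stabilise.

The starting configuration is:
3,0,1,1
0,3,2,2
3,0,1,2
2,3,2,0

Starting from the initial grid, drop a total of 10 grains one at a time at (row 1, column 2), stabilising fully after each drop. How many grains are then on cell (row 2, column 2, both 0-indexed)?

t=0: 3,0,1,1
0,3,2,2
3,0,1,2
2,3,2,0
t=1: 3,0,1,1
0,3,3,2
3,0,1,2
2,3,2,0
t=2: 3,1,2,1
1,0,1,3
3,1,2,2
2,3,2,0
t=3: 3,1,2,1
1,0,2,3
3,1,2,2
2,3,2,0
t=4: 3,1,2,1
1,0,3,3
3,1,2,2
2,3,2,0
t=5: 3,1,3,2
1,1,1,0
3,1,3,3
2,3,2,0
t=6: 3,1,3,2
1,1,2,0
3,1,3,3
2,3,2,0
t=7: 3,1,3,2
1,1,3,0
3,1,3,3
2,3,2,0
t=8: 3,2,0,3
1,2,2,2
3,2,1,0
2,3,3,1
t=9: 3,2,0,3
1,2,3,2
3,2,1,0
2,3,3,1
t=10: 3,2,1,3
1,3,0,3
3,2,2,0
2,3,3,1

2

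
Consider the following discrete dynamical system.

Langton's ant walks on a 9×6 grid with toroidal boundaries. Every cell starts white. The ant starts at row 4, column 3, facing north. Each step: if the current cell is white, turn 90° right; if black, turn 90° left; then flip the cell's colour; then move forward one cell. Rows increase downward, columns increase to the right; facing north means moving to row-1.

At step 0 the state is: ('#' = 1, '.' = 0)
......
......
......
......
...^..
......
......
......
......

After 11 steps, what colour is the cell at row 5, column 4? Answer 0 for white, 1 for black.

1

0) ......
......
......
......
...^..
......
......
......
......
1) ......
......
......
......
...#>.
......
......
......
......
2) ......
......
......
......
...##.
....v.
......
......
......
3) ......
......
......
......
...##.
...<#.
......
......
......
4) ......
......
......
......
...^#.
...##.
......
......
......
5) ......
......
......
......
..<.#.
...##.
......
......
......
6) ......
......
......
..^...
..#.#.
...##.
......
......
......
7) ......
......
......
..#>..
..#.#.
...##.
......
......
......
8) ......
......
......
..##..
..#v#.
...##.
......
......
......
9) ......
......
......
..##..
..<##.
...##.
......
......
......
10) ......
......
......
..##..
...##.
..v##.
......
......
......
11) ......
......
......
..##..
...##.
.<###.
......
......
......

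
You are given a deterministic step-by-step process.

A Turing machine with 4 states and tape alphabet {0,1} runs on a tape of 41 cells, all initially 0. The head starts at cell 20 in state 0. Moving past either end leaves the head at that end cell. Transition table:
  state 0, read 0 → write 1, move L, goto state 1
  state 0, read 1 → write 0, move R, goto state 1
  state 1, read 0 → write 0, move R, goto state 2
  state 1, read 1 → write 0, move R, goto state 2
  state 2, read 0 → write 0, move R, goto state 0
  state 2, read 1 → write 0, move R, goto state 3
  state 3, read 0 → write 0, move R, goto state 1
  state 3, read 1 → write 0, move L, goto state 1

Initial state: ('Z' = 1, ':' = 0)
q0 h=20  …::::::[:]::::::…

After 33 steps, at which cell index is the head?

gen 0: q0 h=20  …::::::[:]::::::…
gen 1: q1 h=19  …::::::[:]Z:::::…
gen 2: q2 h=20  …::::::[Z]::::::…
gen 3: q3 h=21  …::::::[:]::::::…
gen 4: q1 h=22  …::::::[:]::::::…
gen 5: q2 h=23  …::::::[:]::::::…
gen 6: q0 h=24  …::::::[:]::::::…
gen 7: q1 h=23  …::::::[:]Z:::::…
gen 8: q2 h=24  …::::::[Z]::::::…
gen 9: q3 h=25  …::::::[:]::::::…
gen 10: q1 h=26  …::::::[:]::::::…
gen 11: q2 h=27  …::::::[:]::::::…
gen 12: q0 h=28  …::::::[:]::::::…
gen 13: q1 h=27  …::::::[:]Z:::::…
gen 14: q2 h=28  …::::::[Z]::::::…
gen 15: q3 h=29  …::::::[:]::::::…
gen 16: q1 h=30  …::::::[:]::::::…
gen 17: q2 h=31  …::::::[:]::::::…
gen 18: q0 h=32  …::::::[:]::::::…
gen 19: q1 h=31  …::::::[:]Z:::::…
gen 20: q2 h=32  …::::::[Z]::::::…
gen 21: q3 h=33  …::::::[:]::::::…
gen 22: q1 h=34  …::::::[:]::::::|
gen 23: q2 h=35  …::::::[:]:::::|
gen 24: q0 h=36  …::::::[:]::::|
gen 25: q1 h=35  …::::::[:]Z::::|
gen 26: q2 h=36  …::::::[Z]::::|
gen 27: q3 h=37  …::::::[:]:::|
gen 28: q1 h=38  …::::::[:]::|
gen 29: q2 h=39  …::::::[:]:|
gen 30: q0 h=40  …::::::[:]|
gen 31: q1 h=39  …::::::[:]Z|
gen 32: q2 h=40  …::::::[Z]|
gen 33: q3 h=40  …::::::[:]|

40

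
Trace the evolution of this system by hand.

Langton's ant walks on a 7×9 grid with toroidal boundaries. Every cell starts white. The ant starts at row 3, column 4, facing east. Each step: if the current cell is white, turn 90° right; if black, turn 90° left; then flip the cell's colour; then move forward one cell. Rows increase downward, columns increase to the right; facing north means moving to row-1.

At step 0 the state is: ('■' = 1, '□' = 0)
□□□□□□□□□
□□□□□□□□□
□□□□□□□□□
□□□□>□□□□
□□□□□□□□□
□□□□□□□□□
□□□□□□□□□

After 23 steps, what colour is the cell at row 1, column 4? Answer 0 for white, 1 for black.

t=0: □□□□□□□□□
□□□□□□□□□
□□□□□□□□□
□□□□>□□□□
□□□□□□□□□
□□□□□□□□□
□□□□□□□□□
t=1: □□□□□□□□□
□□□□□□□□□
□□□□□□□□□
□□□□■□□□□
□□□□v□□□□
□□□□□□□□□
□□□□□□□□□
t=2: □□□□□□□□□
□□□□□□□□□
□□□□□□□□□
□□□□■□□□□
□□□<■□□□□
□□□□□□□□□
□□□□□□□□□
t=3: □□□□□□□□□
□□□□□□□□□
□□□□□□□□□
□□□^■□□□□
□□□■■□□□□
□□□□□□□□□
□□□□□□□□□
t=4: □□□□□□□□□
□□□□□□□□□
□□□□□□□□□
□□□■>□□□□
□□□■■□□□□
□□□□□□□□□
□□□□□□□□□
t=5: □□□□□□□□□
□□□□□□□□□
□□□□^□□□□
□□□■□□□□□
□□□■■□□□□
□□□□□□□□□
□□□□□□□□□
t=6: □□□□□□□□□
□□□□□□□□□
□□□□■>□□□
□□□■□□□□□
□□□■■□□□□
□□□□□□□□□
□□□□□□□□□
t=7: □□□□□□□□□
□□□□□□□□□
□□□□■■□□□
□□□■□v□□□
□□□■■□□□□
□□□□□□□□□
□□□□□□□□□
t=8: □□□□□□□□□
□□□□□□□□□
□□□□■■□□□
□□□■<■□□□
□□□■■□□□□
□□□□□□□□□
□□□□□□□□□
t=9: □□□□□□□□□
□□□□□□□□□
□□□□^■□□□
□□□■■■□□□
□□□■■□□□□
□□□□□□□□□
□□□□□□□□□
t=10: □□□□□□□□□
□□□□□□□□□
□□□<□■□□□
□□□■■■□□□
□□□■■□□□□
□□□□□□□□□
□□□□□□□□□
t=11: □□□□□□□□□
□□□^□□□□□
□□□■□■□□□
□□□■■■□□□
□□□■■□□□□
□□□□□□□□□
□□□□□□□□□
t=12: □□□□□□□□□
□□□■>□□□□
□□□■□■□□□
□□□■■■□□□
□□□■■□□□□
□□□□□□□□□
□□□□□□□□□
t=13: □□□□□□□□□
□□□■■□□□□
□□□■v■□□□
□□□■■■□□□
□□□■■□□□□
□□□□□□□□□
□□□□□□□□□
t=14: □□□□□□□□□
□□□■■□□□□
□□□<■■□□□
□□□■■■□□□
□□□■■□□□□
□□□□□□□□□
□□□□□□□□□
t=15: □□□□□□□□□
□□□■■□□□□
□□□□■■□□□
□□□v■■□□□
□□□■■□□□□
□□□□□□□□□
□□□□□□□□□
t=16: □□□□□□□□□
□□□■■□□□□
□□□□■■□□□
□□□□>■□□□
□□□■■□□□□
□□□□□□□□□
□□□□□□□□□
t=17: □□□□□□□□□
□□□■■□□□□
□□□□^■□□□
□□□□□■□□□
□□□■■□□□□
□□□□□□□□□
□□□□□□□□□
t=18: □□□□□□□□□
□□□■■□□□□
□□□<□■□□□
□□□□□■□□□
□□□■■□□□□
□□□□□□□□□
□□□□□□□□□
t=19: □□□□□□□□□
□□□^■□□□□
□□□■□■□□□
□□□□□■□□□
□□□■■□□□□
□□□□□□□□□
□□□□□□□□□
t=20: □□□□□□□□□
□□<□■□□□□
□□□■□■□□□
□□□□□■□□□
□□□■■□□□□
□□□□□□□□□
□□□□□□□□□
t=21: □□^□□□□□□
□□■□■□□□□
□□□■□■□□□
□□□□□■□□□
□□□■■□□□□
□□□□□□□□□
□□□□□□□□□
t=22: □□■>□□□□□
□□■□■□□□□
□□□■□■□□□
□□□□□■□□□
□□□■■□□□□
□□□□□□□□□
□□□□□□□□□
t=23: □□■■□□□□□
□□■v■□□□□
□□□■□■□□□
□□□□□■□□□
□□□■■□□□□
□□□□□□□□□
□□□□□□□□□

1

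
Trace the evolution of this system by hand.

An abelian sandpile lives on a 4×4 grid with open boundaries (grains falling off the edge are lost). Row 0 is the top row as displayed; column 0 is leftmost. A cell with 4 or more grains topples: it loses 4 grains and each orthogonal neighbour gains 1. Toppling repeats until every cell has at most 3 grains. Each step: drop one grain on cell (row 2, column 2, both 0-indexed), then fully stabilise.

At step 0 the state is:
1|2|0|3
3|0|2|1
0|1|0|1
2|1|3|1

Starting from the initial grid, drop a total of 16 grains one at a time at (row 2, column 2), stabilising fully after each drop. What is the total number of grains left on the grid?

31

[0] 1|2|0|3
3|0|2|1
0|1|0|1
2|1|3|1
[1] 1|2|0|3
3|0|2|1
0|1|1|1
2|1|3|1
[2] 1|2|0|3
3|0|2|1
0|1|2|1
2|1|3|1
[3] 1|2|0|3
3|0|2|1
0|1|3|1
2|1|3|1
[4] 1|2|0|3
3|0|3|1
0|2|1|2
2|2|0|2
[5] 1|2|0|3
3|0|3|1
0|2|2|2
2|2|0|2
[6] 1|2|0|3
3|0|3|1
0|2|3|2
2|2|0|2
[7] 1|2|1|3
3|1|0|2
0|3|1|3
2|2|1|2
[8] 1|2|1|3
3|1|0|2
0|3|2|3
2|2|1|2
[9] 1|2|1|3
3|1|0|2
0|3|3|3
2|2|1|2
[10] 1|2|1|3
3|2|1|3
1|0|2|0
2|3|2|3
[11] 1|2|1|3
3|2|1|3
1|0|3|0
2|3|2|3
[12] 1|2|1|3
3|2|2|3
1|1|0|1
2|3|3|3
[13] 1|2|1|3
3|2|2|3
1|1|1|1
2|3|3|3
[14] 1|2|1|3
3|2|2|3
1|1|2|1
2|3|3|3
[15] 1|2|1|3
3|2|2|3
1|1|3|1
2|3|3|3
[16] 1|2|1|3
3|2|3|3
1|3|1|3
3|0|2|0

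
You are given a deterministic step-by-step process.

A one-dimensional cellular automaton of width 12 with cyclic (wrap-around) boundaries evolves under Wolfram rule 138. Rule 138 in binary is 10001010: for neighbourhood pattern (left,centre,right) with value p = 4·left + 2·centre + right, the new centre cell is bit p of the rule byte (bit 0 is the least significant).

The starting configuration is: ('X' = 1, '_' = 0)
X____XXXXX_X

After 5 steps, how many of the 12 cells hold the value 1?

6

[0] X____XXXXX_X
[1] ____XXXXX__X
[2] ___XXXXX__X_
[3] __XXXXX__X__
[4] _XXXXX__X___
[5] XXXXX__X____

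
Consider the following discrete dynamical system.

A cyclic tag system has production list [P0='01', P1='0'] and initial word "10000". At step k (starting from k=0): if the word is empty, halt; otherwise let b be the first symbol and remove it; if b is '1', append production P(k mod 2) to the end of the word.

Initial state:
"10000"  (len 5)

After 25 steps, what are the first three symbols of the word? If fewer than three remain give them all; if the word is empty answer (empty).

01

k=0  "10000"  (len 5)
k=1  "000001"  (len 6)
k=2  "00001"  (len 5)
k=3  "0001"  (len 4)
k=4  "001"  (len 3)
k=5  "01"  (len 2)
k=6  "1"  (len 1)
k=7  "01"  (len 2)
k=8  "1"  (len 1)
k=9  "01"  (len 2)
k=10  "1"  (len 1)
k=11  "01"  (len 2)
k=12  "1"  (len 1)
k=13  "01"  (len 2)
k=14  "1"  (len 1)
k=15  "01"  (len 2)
k=16  "1"  (len 1)
k=17  "01"  (len 2)
k=18  "1"  (len 1)
k=19  "01"  (len 2)
k=20  "1"  (len 1)
k=21  "01"  (len 2)
k=22  "1"  (len 1)
k=23  "01"  (len 2)
k=24  "1"  (len 1)
k=25  "01"  (len 2)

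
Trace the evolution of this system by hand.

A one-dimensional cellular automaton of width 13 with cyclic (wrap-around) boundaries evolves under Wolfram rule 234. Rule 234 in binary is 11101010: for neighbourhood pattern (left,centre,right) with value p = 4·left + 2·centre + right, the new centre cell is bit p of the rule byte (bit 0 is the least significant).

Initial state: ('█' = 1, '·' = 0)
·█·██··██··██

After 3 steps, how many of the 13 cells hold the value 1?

gen 0: ·█·██··██··██
gen 1: █·███·███·███
gen 2: █████████████
gen 3: █████████████

13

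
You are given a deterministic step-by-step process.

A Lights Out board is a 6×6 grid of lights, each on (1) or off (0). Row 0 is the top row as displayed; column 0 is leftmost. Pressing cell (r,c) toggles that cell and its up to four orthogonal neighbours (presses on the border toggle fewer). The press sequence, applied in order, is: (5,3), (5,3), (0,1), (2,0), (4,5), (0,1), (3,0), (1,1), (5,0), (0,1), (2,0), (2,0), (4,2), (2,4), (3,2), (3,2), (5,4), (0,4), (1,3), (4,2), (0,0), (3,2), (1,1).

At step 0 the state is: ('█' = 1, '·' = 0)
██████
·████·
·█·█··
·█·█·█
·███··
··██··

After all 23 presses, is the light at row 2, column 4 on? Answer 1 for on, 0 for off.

1

t=0: ██████
·████·
·█·█··
·█·█·█
·███··
··██··
t=1: ██████
·████·
·█·█··
·█·█·█
·██···
····█·
t=2: ██████
·████·
·█·█··
·█·█·█
·███··
··██··
t=3: ···███
··███·
·█·█··
·█·█·█
·███··
··██··
t=4: ···███
█·███·
█··█··
██·█·█
·███··
··██··
t=5: ···███
█·███·
█··█··
██·█··
·█████
··██·█
t=6: ██████
█████·
█··█··
██·█··
·█████
··██·█
t=7: ██████
█████·
···█··
···█··
██████
··██·█
t=8: █·████
···██·
·█·█··
···█··
██████
··██·█
t=9: █·████
···██·
·█·█··
···█··
·█████
████·█
t=10: ·█·███
·█·██·
·█·█··
···█··
·█████
████·█
t=11: ·█·███
██·██·
█··█··
█··█··
·█████
████·█
t=12: ·█·███
·█·██·
·█·█··
···█··
·█████
████·█
t=13: ·█·███
·█·██·
·█·█··
··██··
····██
██·█·█
t=14: ·█·███
·█·█··
·█··██
··███·
····██
██·█·█
t=15: ·█·███
·█·█··
·██·██
·█··█·
··█·██
██·█·█
t=16: ·█·███
·█·█··
·█··██
··███·
····██
██·█·█
t=17: ·█·███
·█·█··
·█··██
··███·
·····█
██··█·
t=18: ·█····
·█·██·
·█··██
··███·
·····█
██··█·
t=19: ·█·█··
·██···
·█·███
··███·
·····█
██··█·
t=20: ·█·█··
·██···
·█·███
···██·
·███·█
███·█·
t=21: █··█··
███···
·█·███
···██·
·███·█
███·█·
t=22: █··█··
███···
·█████
·██·█·
·█·█·█
███·█·
t=23: ██·█··
······
··████
·██·█·
·█·█·█
███·█·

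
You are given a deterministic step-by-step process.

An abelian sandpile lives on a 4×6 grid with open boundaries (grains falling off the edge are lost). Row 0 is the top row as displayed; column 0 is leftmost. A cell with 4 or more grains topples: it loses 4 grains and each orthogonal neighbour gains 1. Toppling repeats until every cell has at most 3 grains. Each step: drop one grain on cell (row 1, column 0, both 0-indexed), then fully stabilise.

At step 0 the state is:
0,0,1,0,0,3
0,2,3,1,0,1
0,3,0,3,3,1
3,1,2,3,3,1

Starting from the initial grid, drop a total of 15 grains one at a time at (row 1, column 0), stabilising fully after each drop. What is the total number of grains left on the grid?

gen 0: 0,0,1,0,0,3
0,2,3,1,0,1
0,3,0,3,3,1
3,1,2,3,3,1
gen 1: 0,0,1,0,0,3
1,2,3,1,0,1
0,3,0,3,3,1
3,1,2,3,3,1
gen 2: 0,0,1,0,0,3
2,2,3,1,0,1
0,3,0,3,3,1
3,1,2,3,3,1
gen 3: 0,0,1,0,0,3
3,2,3,1,0,1
0,3,0,3,3,1
3,1,2,3,3,1
gen 4: 1,0,1,0,0,3
0,3,3,1,0,1
1,3,0,3,3,1
3,1,2,3,3,1
gen 5: 1,0,1,0,0,3
1,3,3,1,0,1
1,3,0,3,3,1
3,1,2,3,3,1
gen 6: 1,0,1,0,0,3
2,3,3,1,0,1
1,3,0,3,3,1
3,1,2,3,3,1
gen 7: 1,0,1,0,0,3
3,3,3,1,0,1
1,3,0,3,3,1
3,1,2,3,3,1
gen 8: 2,1,2,0,0,3
1,2,0,2,0,1
3,0,2,3,3,1
3,2,2,3,3,1
gen 9: 2,1,2,0,0,3
2,2,0,2,0,1
3,0,2,3,3,1
3,2,2,3,3,1
gen 10: 2,1,2,0,0,3
3,2,0,2,0,1
3,0,2,3,3,1
3,2,2,3,3,1
gen 11: 3,1,2,0,0,3
1,3,0,2,0,1
1,1,2,3,3,1
0,3,2,3,3,1
gen 12: 3,1,2,0,0,3
2,3,0,2,0,1
1,1,2,3,3,1
0,3,2,3,3,1
gen 13: 3,1,2,0,0,3
3,3,0,2,0,1
1,1,2,3,3,1
0,3,2,3,3,1
gen 14: 0,3,2,0,0,3
2,0,1,2,0,1
2,2,2,3,3,1
0,3,2,3,3,1
gen 15: 0,3,2,0,0,3
3,0,1,2,0,1
2,2,2,3,3,1
0,3,2,3,3,1

40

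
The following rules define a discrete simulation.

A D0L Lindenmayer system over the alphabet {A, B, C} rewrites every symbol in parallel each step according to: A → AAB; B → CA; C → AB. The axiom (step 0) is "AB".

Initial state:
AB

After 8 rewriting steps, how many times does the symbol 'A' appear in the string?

k=0  AB
k=1  AABCA
k=2  AABAABCAABAAB
k=3  AABAABCAAABAABCAABAABAABCAAABAABCA
k=4  AABAABCAAABAABCAABAABAABAABCAAABAABCAABAABAABCAAABAABCAAABAABCAABAABAABAABCAAABAABCAABAAB
k=5  AABAABCAAABAABCAABAABAABAABCAAABAABCAABAABAABCAAABAABCAAAB…BCAAABAABCAAABAABCAABAABAABAABCAAABAABCAABAABAABCAAABAABCA  (len 233)
k=6  AABAABCAAABAABCAABAABAABAABCAAABAABCAABAABAABCAAABAABCAAAB…BAABCAABAABAABCAAABAABCAAABAABCAABAABAABAABCAAABAABCAABAAB  (len 610)
k=7  AABAABCAAABAABCAABAABAABAABCAAABAABCAABAABAABCAAABAABCAAAB…BCAAABAABCAAABAABCAABAABAABAABCAAABAABCAABAABAABCAAABAABCA  (len 1597)
k=8  AABAABCAAABAABCAABAABAABAABCAAABAABCAABAABAABCAAABAABCAAAB…BAABCAABAABAABCAAABAABCAAABAABCAABAABAABAABCAAABAABCAABAAB  (len 4181)

2584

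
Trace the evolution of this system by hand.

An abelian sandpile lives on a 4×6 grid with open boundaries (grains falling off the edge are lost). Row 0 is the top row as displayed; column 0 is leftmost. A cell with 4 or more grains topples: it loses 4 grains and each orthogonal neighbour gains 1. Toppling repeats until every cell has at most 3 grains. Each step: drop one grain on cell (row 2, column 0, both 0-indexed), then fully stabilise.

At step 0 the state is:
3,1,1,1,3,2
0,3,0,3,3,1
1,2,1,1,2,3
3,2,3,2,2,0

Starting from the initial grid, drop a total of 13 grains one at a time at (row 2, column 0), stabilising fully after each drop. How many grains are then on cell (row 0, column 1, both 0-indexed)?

step 0: 3,1,1,1,3,2
0,3,0,3,3,1
1,2,1,1,2,3
3,2,3,2,2,0
step 1: 3,1,1,1,3,2
0,3,0,3,3,1
2,2,1,1,2,3
3,2,3,2,2,0
step 2: 3,1,1,1,3,2
0,3,0,3,3,1
3,2,1,1,2,3
3,2,3,2,2,0
step 3: 3,1,1,1,3,2
1,3,0,3,3,1
1,3,1,1,2,3
0,3,3,2,2,0
step 4: 3,1,1,1,3,2
1,3,0,3,3,1
2,3,1,1,2,3
0,3,3,2,2,0
step 5: 3,1,1,1,3,2
1,3,0,3,3,1
3,3,1,1,2,3
0,3,3,2,2,0
step 6: 3,2,1,1,3,2
3,0,1,3,3,1
1,2,3,1,2,3
2,1,0,3,2,0
step 7: 3,2,1,1,3,2
3,0,1,3,3,1
2,2,3,1,2,3
2,1,0,3,2,0
step 8: 3,2,1,1,3,2
3,0,1,3,3,1
3,2,3,1,2,3
2,1,0,3,2,0
step 9: 0,3,1,1,3,2
1,1,1,3,3,1
1,3,3,1,2,3
3,1,0,3,2,0
step 10: 0,3,1,1,3,2
1,1,1,3,3,1
2,3,3,1,2,3
3,1,0,3,2,0
step 11: 0,3,1,1,3,2
1,1,1,3,3,1
3,3,3,1,2,3
3,1,0,3,2,0
step 12: 0,3,1,1,3,2
2,2,2,3,3,1
2,1,0,2,2,3
0,3,1,3,2,0
step 13: 0,3,1,1,3,2
2,2,2,3,3,1
3,1,0,2,2,3
0,3,1,3,2,0

3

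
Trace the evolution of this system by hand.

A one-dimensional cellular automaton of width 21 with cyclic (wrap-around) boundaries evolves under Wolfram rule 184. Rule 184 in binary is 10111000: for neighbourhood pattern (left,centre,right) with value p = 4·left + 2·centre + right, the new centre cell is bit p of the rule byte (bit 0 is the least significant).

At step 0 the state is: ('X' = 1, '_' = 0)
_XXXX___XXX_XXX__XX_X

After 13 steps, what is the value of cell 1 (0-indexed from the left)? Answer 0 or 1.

1

step 0: _XXXX___XXX_XXX__XX_X
step 1: XXXX_X__XX_XXX_X_X_X_
step 2: XXX_X_X_X_XXX_X_X_X_X
step 3: XX_X_X_X_XXX_X_X_X_XX
step 4: X_X_X_X_XXX_X_X_X_XXX
step 5: _X_X_X_XXX_X_X_X_XXXX
step 6: X_X_X_XXX_X_X_X_XXXX_
step 7: _X_X_XXX_X_X_X_XXXX_X
step 8: X_X_XXX_X_X_X_XXXX_X_
step 9: _X_XXX_X_X_X_XXXX_X_X
step 10: X_XXX_X_X_X_XXXX_X_X_
step 11: _XXX_X_X_X_XXXX_X_X_X
step 12: XXX_X_X_X_XXXX_X_X_X_
step 13: XX_X_X_X_XXXX_X_X_X_X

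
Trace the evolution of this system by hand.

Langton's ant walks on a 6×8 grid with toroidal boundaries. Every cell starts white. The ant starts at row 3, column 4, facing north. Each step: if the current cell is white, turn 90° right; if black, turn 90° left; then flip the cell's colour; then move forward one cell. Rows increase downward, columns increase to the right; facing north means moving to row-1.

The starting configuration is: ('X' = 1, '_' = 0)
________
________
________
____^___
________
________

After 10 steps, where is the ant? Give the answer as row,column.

4,3

t=0: ________
________
________
____^___
________
________
t=1: ________
________
________
____X>__
________
________
t=2: ________
________
________
____XX__
_____v__
________
t=3: ________
________
________
____XX__
____<X__
________
t=4: ________
________
________
____^X__
____XX__
________
t=5: ________
________
________
___<_X__
____XX__
________
t=6: ________
________
___^____
___X_X__
____XX__
________
t=7: ________
________
___X>___
___X_X__
____XX__
________
t=8: ________
________
___XX___
___XvX__
____XX__
________
t=9: ________
________
___XX___
___<XX__
____XX__
________
t=10: ________
________
___XX___
____XX__
___vXX__
________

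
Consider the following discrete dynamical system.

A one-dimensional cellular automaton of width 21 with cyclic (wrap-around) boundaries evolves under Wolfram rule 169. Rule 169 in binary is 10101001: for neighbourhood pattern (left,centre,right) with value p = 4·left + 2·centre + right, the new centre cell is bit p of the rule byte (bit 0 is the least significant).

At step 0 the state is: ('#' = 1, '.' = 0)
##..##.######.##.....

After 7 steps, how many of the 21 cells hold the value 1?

t=0: ##..##.######.##.....
t=1: #...#.######.##..###.
t=2: ..#..######.##...##.#
t=3: .....#####.##..#.#.#.
t=4: ####.####.##....#.#..
t=5: ###.####.##..##..#...
t=6: ##.####.##...#.....#.
t=7: #.####.##..#...###..#

12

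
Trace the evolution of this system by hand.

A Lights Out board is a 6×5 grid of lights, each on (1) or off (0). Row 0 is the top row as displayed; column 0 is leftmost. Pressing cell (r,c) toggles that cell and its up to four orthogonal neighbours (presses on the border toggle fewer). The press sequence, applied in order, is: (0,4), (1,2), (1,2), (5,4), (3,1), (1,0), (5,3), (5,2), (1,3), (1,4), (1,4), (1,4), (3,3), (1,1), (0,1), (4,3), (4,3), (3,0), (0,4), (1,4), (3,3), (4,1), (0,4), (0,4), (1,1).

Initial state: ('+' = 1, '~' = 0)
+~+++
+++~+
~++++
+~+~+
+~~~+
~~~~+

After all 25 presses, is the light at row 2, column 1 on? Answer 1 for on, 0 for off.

k=0  +~+++
+++~+
~++++
+~+~+
+~~~+
~~~~+
k=1  +~+~~
+++~~
~++++
+~+~+
+~~~+
~~~~+
k=2  +~~~~
+~~+~
~+~++
+~+~+
+~~~+
~~~~+
k=3  +~+~~
+++~~
~++++
+~+~+
+~~~+
~~~~+
k=4  +~+~~
+++~~
~++++
+~+~+
+~~~~
~~~+~
k=5  +~+~~
+++~~
~~+++
~+~~+
++~~~
~~~+~
k=6  ~~+~~
~~+~~
+~+++
~+~~+
++~~~
~~~+~
k=7  ~~+~~
~~+~~
+~+++
~+~~+
++~+~
~~+~+
k=8  ~~+~~
~~+~~
+~+++
~+~~+
++++~
~+~++
k=9  ~~++~
~~~++
+~+~+
~+~~+
++++~
~+~++
k=10  ~~+++
~~~~~
+~+~~
~+~~+
++++~
~+~++
k=11  ~~++~
~~~++
+~+~+
~+~~+
++++~
~+~++
k=12  ~~+++
~~~~~
+~+~~
~+~~+
++++~
~+~++
k=13  ~~+++
~~~~~
+~++~
~+++~
+++~~
~+~++
k=14  ~++++
+++~~
++++~
~+++~
+++~~
~+~++
k=15  +~~++
+~+~~
++++~
~+++~
+++~~
~+~++
k=16  +~~++
+~+~~
++++~
~++~~
++~++
~+~~+
k=17  +~~++
+~+~~
++++~
~+++~
+++~~
~+~++
k=18  +~~++
+~+~~
~+++~
+~++~
~++~~
~+~++
k=19  +~~~~
+~+~+
~+++~
+~++~
~++~~
~+~++
k=20  +~~~+
+~++~
~++++
+~++~
~++~~
~+~++
k=21  +~~~+
+~++~
~++~+
+~~~+
~+++~
~+~++
k=22  +~~~+
+~++~
~++~+
++~~+
+~~+~
~~~++
k=23  +~~+~
+~+++
~++~+
++~~+
+~~+~
~~~++
k=24  +~~~+
+~++~
~++~+
++~~+
+~~+~
~~~++
k=25  ++~~+
~+~+~
~~+~+
++~~+
+~~+~
~~~++

0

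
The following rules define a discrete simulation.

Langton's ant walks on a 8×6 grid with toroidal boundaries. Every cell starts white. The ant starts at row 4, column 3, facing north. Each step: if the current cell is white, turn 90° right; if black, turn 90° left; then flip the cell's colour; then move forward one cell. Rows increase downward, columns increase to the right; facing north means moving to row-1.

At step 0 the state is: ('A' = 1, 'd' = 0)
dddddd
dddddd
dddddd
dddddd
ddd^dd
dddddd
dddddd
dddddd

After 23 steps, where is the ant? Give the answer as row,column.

5,1

k=0  dddddd
dddddd
dddddd
dddddd
ddd^dd
dddddd
dddddd
dddddd
k=1  dddddd
dddddd
dddddd
dddddd
dddA>d
dddddd
dddddd
dddddd
k=2  dddddd
dddddd
dddddd
dddddd
dddAAd
ddddvd
dddddd
dddddd
k=3  dddddd
dddddd
dddddd
dddddd
dddAAd
ddd<Ad
dddddd
dddddd
k=4  dddddd
dddddd
dddddd
dddddd
ddd^Ad
dddAAd
dddddd
dddddd
k=5  dddddd
dddddd
dddddd
dddddd
dd<dAd
dddAAd
dddddd
dddddd
k=6  dddddd
dddddd
dddddd
dd^ddd
ddAdAd
dddAAd
dddddd
dddddd
k=7  dddddd
dddddd
dddddd
ddA>dd
ddAdAd
dddAAd
dddddd
dddddd
k=8  dddddd
dddddd
dddddd
ddAAdd
ddAvAd
dddAAd
dddddd
dddddd
k=9  dddddd
dddddd
dddddd
ddAAdd
dd<AAd
dddAAd
dddddd
dddddd
k=10  dddddd
dddddd
dddddd
ddAAdd
dddAAd
ddvAAd
dddddd
dddddd
k=11  dddddd
dddddd
dddddd
ddAAdd
dddAAd
d<AAAd
dddddd
dddddd
k=12  dddddd
dddddd
dddddd
ddAAdd
d^dAAd
dAAAAd
dddddd
dddddd
k=13  dddddd
dddddd
dddddd
ddAAdd
dA>AAd
dAAAAd
dddddd
dddddd
k=14  dddddd
dddddd
dddddd
ddAAdd
dAAAAd
dAvAAd
dddddd
dddddd
k=15  dddddd
dddddd
dddddd
ddAAdd
dAAAAd
dAd>Ad
dddddd
dddddd
k=16  dddddd
dddddd
dddddd
ddAAdd
dAA^Ad
dAddAd
dddddd
dddddd
k=17  dddddd
dddddd
dddddd
ddAAdd
dA<dAd
dAddAd
dddddd
dddddd
k=18  dddddd
dddddd
dddddd
ddAAdd
dAddAd
dAvdAd
dddddd
dddddd
k=19  dddddd
dddddd
dddddd
ddAAdd
dAddAd
d<AdAd
dddddd
dddddd
k=20  dddddd
dddddd
dddddd
ddAAdd
dAddAd
ddAdAd
dvdddd
dddddd
k=21  dddddd
dddddd
dddddd
ddAAdd
dAddAd
ddAdAd
<Adddd
dddddd
k=22  dddddd
dddddd
dddddd
ddAAdd
dAddAd
^dAdAd
AAdddd
dddddd
k=23  dddddd
dddddd
dddddd
ddAAdd
dAddAd
A>AdAd
AAdddd
dddddd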